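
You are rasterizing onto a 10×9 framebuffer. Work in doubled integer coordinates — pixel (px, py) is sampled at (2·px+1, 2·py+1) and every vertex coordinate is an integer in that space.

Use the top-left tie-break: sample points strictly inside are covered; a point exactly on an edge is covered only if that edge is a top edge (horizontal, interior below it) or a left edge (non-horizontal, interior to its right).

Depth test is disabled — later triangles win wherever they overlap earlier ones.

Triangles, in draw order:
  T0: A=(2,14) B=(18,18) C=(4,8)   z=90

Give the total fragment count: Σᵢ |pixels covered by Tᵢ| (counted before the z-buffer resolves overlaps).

T0:
  2·area = 104  (B↔C swapped to make it positive)
  edge (2, 14)→(4, 8): d=(2,-6) top-left  bias=+0
  edge (4, 8)→(18, 18): d=(14,10) right/bottom  bias=-1
  edge (18, 18)→(2, 14): d=(-16,-4) top-left  bias=+0
    (2,2)@(5, 5): e=[0,-52,156] → ·  [on edge]
    (2,4)@(5, 9): e=[8,4,92] → █
    (3,4)@(7, 9): e=[20,-16,100] → ·
    (1,5)@(3, 11): e=[0,52,52] → █  [on edge]
    (3,5)@(7, 11): e=[24,12,68] → █
    (4,5)@(9, 11): e=[36,-8,76] → ·
    (1,6)@(3, 13): e=[4,80,20] → █
    (4,6)@(9, 13): e=[40,20,44] → █
    (5,6)@(11, 13): e=[52,0,52] → ·  [on edge]
    (1,7)@(3, 15): e=[8,108,-12] → ·
    (2,7)@(5, 15): e=[20,88,-4] → ·
    (3,7)@(7, 15): e=[32,68,4] → █
    (0,8)@(1, 17): e=[0,156,-52] → ·  [on edge]
  covered (13 px):
    · · · · · · · · · ·
    · · · · · · · · · ·
    · · · · · · · · · ·
    · · · · · · · · · ·
    · · █ · · · · · · ·
    · █ █ █ · · · · · ·
    · █ █ █ █ · · · · ·
    · · · █ █ █ █ · · ·
    · · · · · · · █ · ·

Final: 13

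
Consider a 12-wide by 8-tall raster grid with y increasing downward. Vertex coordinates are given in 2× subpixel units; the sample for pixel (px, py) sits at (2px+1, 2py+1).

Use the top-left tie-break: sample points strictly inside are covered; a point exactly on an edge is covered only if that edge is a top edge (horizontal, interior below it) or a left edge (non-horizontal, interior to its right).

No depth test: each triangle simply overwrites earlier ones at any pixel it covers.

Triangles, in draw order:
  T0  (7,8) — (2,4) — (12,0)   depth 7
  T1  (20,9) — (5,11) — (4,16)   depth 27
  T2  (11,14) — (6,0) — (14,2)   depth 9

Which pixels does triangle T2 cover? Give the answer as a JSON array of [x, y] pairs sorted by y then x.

T0:
  2·area = 60
  edge (7, 8)→(2, 4): d=(-5,-4) top-left  bias=+0
  edge (2, 4)→(12, 0): d=(10,-4) top-left  bias=+0
  edge (12, 0)→(7, 8): d=(-5,8) right/bottom  bias=-1
    (5,0)@(11, 1): e=[51,6,3] → X
    (6,0)@(13, 1): e=[59,14,-13] → .
    (2,1)@(5, 3): e=[17,2,41] → X
    (3,1)@(7, 3): e=[25,10,25] → X
    (4,1)@(9, 3): e=[33,18,9] → X
    (5,1)@(11, 3): e=[41,26,-7] → .
    (2,2)@(5, 5): e=[7,22,31] → X
    (4,2)@(9, 5): e=[23,38,-1] → .
    (2,3)@(5, 7): e=[-3,42,21] → .
    (3,3)@(7, 7): e=[5,50,5] → X
    (4,3)@(9, 7): e=[13,58,-11] → .
    (3,4)@(7, 9): e=[-5,70,-5] → .
  covered (7 px):
    . . . . . X . . . . . .
    . . X X X . . . . . . .
    . . X X . . . . . . . .
    . . . X . . . . . . . .
    . . . . . . . . . . . .
    . . . . . . . . . . . .
    . . . . . . . . . . . .
    . . . . . . . . . . . .
T1:
  2·area = 73  (B↔C swapped to make it positive)
  edge (20, 9)→(4, 16): d=(-16,7) right/bottom  bias=-1
  edge (4, 16)→(5, 11): d=(1,-5) top-left  bias=+0
  edge (5, 11)→(20, 9): d=(15,-2) top-left  bias=+0
    (3,0)@(7, 1): e=[219,0,-146] → .  [on edge]
    (2,5)@(5, 11): e=[73,0,0] → X  [on edge]
    (3,5)@(7, 11): e=[59,10,4] → X
    (4,5)@(9, 11): e=[45,20,8] → X
    (5,5)@(11, 11): e=[31,30,12] → X
    (6,5)@(13, 11): e=[17,40,16] → X
    (7,5)@(15, 11): e=[3,50,20] → X
    (8,5)@(17, 11): e=[-11,60,24] → .
    (2,6)@(5, 13): e=[41,2,30] → X
    (5,6)@(11, 13): e=[-1,32,42] → .
    (6,6)@(13, 13): e=[-15,42,46] → .
    (7,6)@(15, 13): e=[-29,52,50] → .
  covered (10 px):
    . . . . . . . . . . . .
    . . . . . . . . . . . .
    . . . . . . . . . . . .
    . . . . . . . . . . . .
    . . . . . . . . . . . .
    . . X X X X X X . . . .
    . . X X X . . . . . . .
    . . X . . . . . . . . .
T2:
  2·area = 102
  edge (11, 14)→(6, 0): d=(-5,-14) top-left  bias=+0
  edge (6, 0)→(14, 2): d=(8,2) right/bottom  bias=-1
  edge (14, 2)→(11, 14): d=(-3,12) right/bottom  bias=-1
    (3,0)@(7, 1): e=[9,6,87] → X
    (4,0)@(9, 1): e=[37,2,63] → X
    (5,0)@(11, 1): e=[65,-2,39] → .
    (3,1)@(7, 3): e=[-1,22,81] → .
    (4,1)@(9, 3): e=[27,18,57] → X
    (5,1)@(11, 3): e=[55,14,33] → X
    (6,1)@(13, 3): e=[83,10,9] → X
    (7,1)@(15, 3): e=[111,6,-15] → .
    (4,2)@(9, 5): e=[17,34,51] → X
    (7,2)@(15, 5): e=[101,22,-21] → .
    (4,3)@(9, 7): e=[7,50,45] → X
    (6,3)@(13, 7): e=[63,42,-3] → .
  covered (13 px):
    . . . X X . . . . . . .
    . . . . X X X . . . . .
    . . . . X X X . . . . .
    . . . . X X . . . . . .
    . . . . . X . . . . . .
    . . . . . X . . . . . .
    . . . . . X . . . . . .
    . . . . . . . . . . . .

Result: [[3,0],[4,0],[4,1],[5,1],[6,1],[4,2],[5,2],[6,2],[4,3],[5,3],[5,4],[5,5],[5,6]]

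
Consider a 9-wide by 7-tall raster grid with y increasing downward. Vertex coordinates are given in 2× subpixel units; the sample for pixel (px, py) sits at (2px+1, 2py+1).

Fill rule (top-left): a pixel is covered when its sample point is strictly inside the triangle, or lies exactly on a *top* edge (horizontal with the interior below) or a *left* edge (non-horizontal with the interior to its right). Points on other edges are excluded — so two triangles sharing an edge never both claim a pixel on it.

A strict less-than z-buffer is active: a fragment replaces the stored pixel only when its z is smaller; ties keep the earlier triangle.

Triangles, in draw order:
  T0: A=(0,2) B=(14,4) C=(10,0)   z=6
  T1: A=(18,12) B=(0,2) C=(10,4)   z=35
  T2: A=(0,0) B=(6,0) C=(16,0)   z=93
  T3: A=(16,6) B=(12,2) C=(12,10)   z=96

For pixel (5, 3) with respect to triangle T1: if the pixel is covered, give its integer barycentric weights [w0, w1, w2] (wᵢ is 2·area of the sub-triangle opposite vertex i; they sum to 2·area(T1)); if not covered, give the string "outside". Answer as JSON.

T0:
  2·area = 48  (B↔C swapped to make it positive)
  edge (0, 2)→(10, 0): d=(10,-2) top-left  bias=+0
  edge (10, 0)→(14, 4): d=(4,4) right/bottom  bias=-1
  edge (14, 4)→(0, 2): d=(-14,-2) top-left  bias=+0
    (2,0)@(5, 1): e=[0,24,24] → X  [on edge]
    (3,0)@(7, 1): e=[4,16,28] → X
    (4,0)@(9, 1): e=[8,8,32] → X
    (5,0)@(11, 1): e=[12,0,36] → .  [on edge]
    (2,1)@(5, 3): e=[20,32,-4] → .
    (3,1)@(7, 3): e=[24,24,0] → X  [on edge]
    (5,1)@(11, 3): e=[32,8,8] → X
    (6,1)@(13, 3): e=[36,0,12] → .  [on edge]
    (3,2)@(7, 5): e=[44,32,-28] → .
    (4,2)@(9, 5): e=[48,24,-24] → .
    (5,2)@(11, 5): e=[52,16,-20] → .
    (7,2)@(15, 5): e=[60,0,-12] → .  [on edge]
    (8,3)@(17, 7): e=[84,0,-36] → .  [on edge]
  covered (6 px):
    . . X X X . . . .
    . . . X X X . . .
    . . . . . . . . .
    . . . . . . . . .
    . . . . . . . . .
    . . . . . . . . .
    . . . . . . . . .
T1:
  2·area = 64
  edge (18, 12)→(0, 2): d=(-18,-10) top-left  bias=+0
  edge (0, 2)→(10, 4): d=(10,2) right/bottom  bias=-1
  edge (10, 4)→(18, 12): d=(8,8) right/bottom  bias=-1
    (3,0)@(7, 1): e=[88,-24,0] → .  [on edge]
    (1,1)@(3, 3): e=[12,4,48] → X
    (2,1)@(5, 3): e=[32,0,32] → .  [on edge]
    (4,1)@(9, 3): e=[72,-8,0] → .  [on edge]
    (1,2)@(3, 5): e=[-24,24,64] → .
    (3,2)@(7, 5): e=[16,16,32] → X
    (4,2)@(9, 5): e=[36,12,16] → X
    (5,2)@(11, 5): e=[56,8,0] → .  [on edge]
    (7,2)@(15, 5): e=[96,0,-32] → .  [on edge]
    (3,3)@(7, 7): e=[-20,36,48] → .
    (4,3)@(9, 7): e=[0,32,32] → X  [on edge]
    (5,3)@(11, 7): e=[20,28,16] → X
    (6,3)@(13, 7): e=[40,24,0] → .  [on edge]
    (7,4)@(15, 9): e=[24,40,0] → .  [on edge]
    (8,5)@(17, 11): e=[8,56,0] → .  [on edge]
  covered (6 px):
    . . . . . . . . .
    . X . . . . . . .
    . . . X X . . . .
    . . . . X X . . .
    . . . . . . X . .
    . . . . . . . . .
    . . . . . . . . .
T2:
  degenerate (2·area = 0) — covers nothing
T3:
  2·area = 32  (B↔C swapped to make it positive)
  edge (16, 6)→(12, 10): d=(-4,4) right/bottom  bias=-1
  edge (12, 10)→(12, 2): d=(0,-8) top-left  bias=+0
  edge (12, 2)→(16, 6): d=(4,4) right/bottom  bias=-1
    (5,0)@(11, 1): e=[40,-8,0] → .  [on edge]
    (6,1)@(13, 3): e=[24,8,0] → .  [on edge]
    (6,2)@(13, 5): e=[16,8,8] → X
    (7,2)@(15, 5): e=[8,24,0] → .  [on edge]
    (8,2)@(17, 5): e=[0,40,-8] → .  [on edge]
    (6,3)@(13, 7): e=[8,8,16] → X
    (7,3)@(15, 7): e=[0,24,8] → .  [on edge]
    (8,3)@(17, 7): e=[-8,40,0] → .  [on edge]
    (6,4)@(13, 9): e=[0,8,24] → .  [on edge]
    (5,5)@(11, 11): e=[0,-8,40] → .  [on edge]
    (4,6)@(9, 13): e=[0,-24,56] → .  [on edge]
  covered (2 px):
    . . . . . . . . .
    . . . . . . . . .
    . . . . . . X . .
    . . . . . . X . .
    . . . . . . . . .
    . . . . . . . . .
    . . . . . . . . .

Result: [28,16,20]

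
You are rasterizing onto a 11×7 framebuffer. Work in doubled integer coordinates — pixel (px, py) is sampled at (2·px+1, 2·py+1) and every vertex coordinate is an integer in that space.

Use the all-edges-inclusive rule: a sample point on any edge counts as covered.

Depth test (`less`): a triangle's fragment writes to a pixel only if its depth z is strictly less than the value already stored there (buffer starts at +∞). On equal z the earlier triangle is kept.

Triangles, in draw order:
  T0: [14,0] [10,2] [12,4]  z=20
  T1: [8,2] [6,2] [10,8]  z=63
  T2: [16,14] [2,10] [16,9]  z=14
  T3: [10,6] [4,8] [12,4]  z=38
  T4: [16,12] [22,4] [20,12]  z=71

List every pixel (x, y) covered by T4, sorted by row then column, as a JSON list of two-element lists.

T0:
  2·area = 12  (B↔C swapped to make it positive)
  edge (14, 0)→(12, 4): d=(-2,4) inclusive
  edge (12, 4)→(10, 2): d=(-2,-2) inclusive
  edge (10, 2)→(14, 0): d=(4,-2) inclusive
    (4,0)@(9, 1): e=[18,0,-6] → ·  [on edge]
    (6,0)@(13, 1): e=[2,8,2] → █
    (7,0)@(15, 1): e=[-6,12,6] → ·
    (5,1)@(11, 3): e=[6,0,6] → █  [on edge]
    (6,1)@(13, 3): e=[-2,4,10] → ·
    (5,2)@(11, 5): e=[2,-4,14] → ·
    (6,2)@(13, 5): e=[-6,0,18] → ·  [on edge]
    (7,3)@(15, 7): e=[-18,0,30] → ·  [on edge]
    (8,4)@(17, 9): e=[-30,0,42] → ·  [on edge]
    (9,5)@(19, 11): e=[-42,0,54] → ·  [on edge]
    (10,6)@(21, 13): e=[-54,0,66] → ·  [on edge]
  covered (2 px):
    · · · · · · █ · · · ·
    · · · · · █ · · · · ·
    · · · · · · · · · · ·
    · · · · · · · · · · ·
    · · · · · · · · · · ·
    · · · · · · · · · · ·
    · · · · · · · · · · ·
T1:
  2·area = 12  (B↔C swapped to make it positive)
  edge (8, 2)→(10, 8): d=(2,6) inclusive
  edge (10, 8)→(6, 2): d=(-4,-6) inclusive
  edge (6, 2)→(8, 2): d=(2,0) inclusive
    (3,1)@(7, 3): e=[8,2,2] → █
    (4,1)@(9, 3): e=[-4,14,2] → ·
    (3,2)@(7, 5): e=[12,-6,6] → ·
    (4,2)@(9, 5): e=[0,6,6] → █  [on edge]
    (5,2)@(11, 5): e=[-12,18,6] → ·
    (4,3)@(9, 7): e=[4,-2,10] → ·
    (5,5)@(11, 11): e=[0,-6,18] → ·  [on edge]
  covered (2 px):
    · · · · · · · · · · ·
    · · · █ · · · · · · ·
    · · · · █ · · · · · ·
    · · · · · · · · · · ·
    · · · · · · · · · · ·
    · · · · · · · · · · ·
    · · · · · · · · · · ·
T2:
  2·area = 70
  edge (16, 14)→(2, 10): d=(-14,-4) inclusive
  edge (2, 10)→(16, 9): d=(14,-1) inclusive
  edge (16, 9)→(16, 14): d=(0,5) inclusive
    (3,5)@(7, 11): e=[6,19,45] → █
    (4,5)@(9, 11): e=[14,21,35] → █
    (5,5)@(11, 11): e=[22,23,25] → █
    (6,5)@(13, 11): e=[30,25,15] → █
    (7,5)@(15, 11): e=[38,27,5] → █
    (8,5)@(17, 11): e=[46,29,-5] → ·
    (3,6)@(7, 13): e=[-22,47,45] → ·
    (4,6)@(9, 13): e=[-14,49,35] → ·
    (5,6)@(11, 13): e=[-6,51,25] → ·
    (6,6)@(13, 13): e=[2,53,15] → █
    (8,6)@(17, 13): e=[18,57,-5] → ·
  covered (7 px):
    · · · · · · · · · · ·
    · · · · · · · · · · ·
    · · · · · · · · · · ·
    · · · · · · · · · · ·
    · · · · · · · · · · ·
    · · · █ █ █ █ █ · · ·
    · · · · · · █ █ · · ·
T3:
  2·area = 8
  edge (10, 6)→(4, 8): d=(-6,2) inclusive
  edge (4, 8)→(12, 4): d=(8,-4) inclusive
  edge (12, 4)→(10, 6): d=(-2,2) inclusive
    (7,0)@(15, 1): e=[20,-12,0] → ·  [on edge]
    (6,1)@(13, 3): e=[12,-4,0] → ·  [on edge]
    (9,1)@(19, 3): e=[0,20,-12] → ·  [on edge]
    (5,2)@(11, 5): e=[4,4,0] → █  [on edge]
    (6,2)@(13, 5): e=[0,12,-4] → ·  [on edge]
    (3,3)@(7, 7): e=[0,4,4] → █  [on edge]
    (4,3)@(9, 7): e=[-4,12,0] → ·  [on edge]
    (5,3)@(11, 7): e=[-8,20,-4] → ·
    (0,4)@(1, 9): e=[0,-4,12] → ·  [on edge]
    (3,4)@(7, 9): e=[-12,20,0] → ·  [on edge]
    (2,5)@(5, 11): e=[-20,28,0] → ·  [on edge]
    (1,6)@(3, 13): e=[-28,36,0] → ·  [on edge]
  covered (2 px):
    · · · · · · · · · · ·
    · · · · · · · · · · ·
    · · · · · █ · · · · ·
    · · · █ · · · · · · ·
    · · · · · · · · · · ·
    · · · · · · · · · · ·
    · · · · · · · · · · ·
T4:
  2·area = 32
  edge (16, 12)→(22, 4): d=(6,-8) inclusive
  edge (22, 4)→(20, 12): d=(-2,8) inclusive
  edge (20, 12)→(16, 12): d=(-4,0) inclusive
    (10,3)@(21, 7): e=[10,2,20] → █
    (9,4)@(19, 9): e=[6,14,12] → █
    (10,4)@(21, 9): e=[22,-2,12] → ·
    (8,5)@(17, 11): e=[2,26,4] → █
    (10,5)@(21, 11): e=[34,-6,4] → ·
    (8,6)@(17, 13): e=[14,22,-4] → ·
    (9,6)@(19, 13): e=[30,6,-4] → ·
  covered (4 px):
    · · · · · · · · · · ·
    · · · · · · · · · · ·
    · · · · · · · · · · ·
    · · · · · · · · · · █
    · · · · · · · · · █ ·
    · · · · · · · · █ █ ·
    · · · · · · · · · · ·

Final: [[10,3],[9,4],[8,5],[9,5]]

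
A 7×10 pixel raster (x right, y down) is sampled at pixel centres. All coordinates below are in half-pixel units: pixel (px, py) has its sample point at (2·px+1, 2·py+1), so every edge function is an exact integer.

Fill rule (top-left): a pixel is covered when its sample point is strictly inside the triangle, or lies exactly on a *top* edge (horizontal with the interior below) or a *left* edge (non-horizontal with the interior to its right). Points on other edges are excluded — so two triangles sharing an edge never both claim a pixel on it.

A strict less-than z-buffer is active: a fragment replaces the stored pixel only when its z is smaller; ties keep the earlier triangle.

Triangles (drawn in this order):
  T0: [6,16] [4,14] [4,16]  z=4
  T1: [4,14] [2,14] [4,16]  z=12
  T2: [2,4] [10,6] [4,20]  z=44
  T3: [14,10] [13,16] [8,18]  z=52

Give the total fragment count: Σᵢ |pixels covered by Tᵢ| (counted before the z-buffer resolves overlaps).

T0:
  2·area = 4  (B↔C swapped to make it positive)
  edge (6, 16)→(4, 16): d=(-2,0) right/bottom  bias=-1
  edge (4, 16)→(4, 14): d=(0,-2) top-left  bias=+0
  edge (4, 14)→(6, 16): d=(2,2) right/bottom  bias=-1
    (0,5)@(1, 11): e=[10,-6,0] → ·  [on edge]
    (1,6)@(3, 13): e=[6,-2,0] → ·  [on edge]
    (2,7)@(5, 15): e=[2,2,0] → ·  [on edge]
    (3,8)@(7, 17): e=[-2,6,0] → ·  [on edge]
    (4,9)@(9, 19): e=[-6,10,0] → ·  [on edge]
  covered (0 px):
    · · · · · · ·
    · · · · · · ·
    · · · · · · ·
    · · · · · · ·
    · · · · · · ·
    · · · · · · ·
    · · · · · · ·
    · · · · · · ·
    · · · · · · ·
    · · · · · · ·
T1:
  2·area = 4  (B↔C swapped to make it positive)
  edge (4, 14)→(4, 16): d=(0,2) right/bottom  bias=-1
  edge (4, 16)→(2, 14): d=(-2,-2) top-left  bias=+0
  edge (2, 14)→(4, 14): d=(2,0) top-left  bias=+0
    (0,6)@(1, 13): e=[6,0,-2] → ·  [on edge]
    (1,7)@(3, 15): e=[2,0,2] → #  [on edge]
    (2,7)@(5, 15): e=[-2,4,2] → ·
    (1,8)@(3, 17): e=[2,-4,6] → ·
    (2,8)@(5, 17): e=[-2,0,6] → ·  [on edge]
    (3,9)@(7, 19): e=[-6,0,10] → ·  [on edge]
  covered (1 px):
    · · · · · · ·
    · · · · · · ·
    · · · · · · ·
    · · · · · · ·
    · · · · · · ·
    · · · · · · ·
    · · · · · · ·
    · # · · · · ·
    · · · · · · ·
    · · · · · · ·
T2:
  2·area = 124
  edge (2, 4)→(10, 6): d=(8,2) right/bottom  bias=-1
  edge (10, 6)→(4, 20): d=(-6,14) right/bottom  bias=-1
  edge (4, 20)→(2, 4): d=(-2,-16) top-left  bias=+0
    (1,2)@(3, 5): e=[6,104,14] → #
    (2,2)@(5, 5): e=[2,76,46] → #
    (3,2)@(7, 5): e=[-2,48,78] → ·
    (1,3)@(3, 7): e=[22,92,10] → #
    (3,3)@(7, 7): e=[14,36,74] → #
    (4,3)@(9, 7): e=[10,8,106] → #
    (5,3)@(11, 7): e=[6,-20,138] → ·
    (1,4)@(3, 9): e=[38,80,6] → #
    (4,4)@(9, 9): e=[26,-4,102] → ·
    (1,5)@(3, 11): e=[54,68,2] → #
    (4,5)@(9, 11): e=[42,-16,98] → ·
    (1,6)@(3, 13): e=[70,56,-2] → ·
    (3,6)@(7, 13): e=[62,0,62] → ·  [on edge]
  covered (15 px):
    · · · · · · ·
    · · · · · · ·
    · # # · · · ·
    · # # # # · ·
    · # # # · · ·
    · # # # · · ·
    · · # · · · ·
    · · # · · · ·
    · · # · · · ·
    · · · · · · ·
T3:
  2·area = 28
  edge (14, 10)→(13, 16): d=(-1,6) right/bottom  bias=-1
  edge (13, 16)→(8, 18): d=(-5,2) right/bottom  bias=-1
  edge (8, 18)→(14, 10): d=(6,-8) top-left  bias=+0
    (6,6)@(13, 13): e=[3,15,10] → #
    (5,7)@(11, 15): e=[13,9,6] → #
    (4,8)@(9, 17): e=[23,3,2] → #
    (5,8)@(11, 17): e=[11,-1,18] → ·
    (6,8)@(13, 17): e=[-1,-5,34] → ·
    (4,9)@(9, 19): e=[21,-7,14] → ·
  covered (4 px):
    · · · · · · ·
    · · · · · · ·
    · · · · · · ·
    · · · · · · ·
    · · · · · · ·
    · · · · · · ·
    · · · · · · #
    · · · · · # #
    · · · · # · ·
    · · · · · · ·

Result: 20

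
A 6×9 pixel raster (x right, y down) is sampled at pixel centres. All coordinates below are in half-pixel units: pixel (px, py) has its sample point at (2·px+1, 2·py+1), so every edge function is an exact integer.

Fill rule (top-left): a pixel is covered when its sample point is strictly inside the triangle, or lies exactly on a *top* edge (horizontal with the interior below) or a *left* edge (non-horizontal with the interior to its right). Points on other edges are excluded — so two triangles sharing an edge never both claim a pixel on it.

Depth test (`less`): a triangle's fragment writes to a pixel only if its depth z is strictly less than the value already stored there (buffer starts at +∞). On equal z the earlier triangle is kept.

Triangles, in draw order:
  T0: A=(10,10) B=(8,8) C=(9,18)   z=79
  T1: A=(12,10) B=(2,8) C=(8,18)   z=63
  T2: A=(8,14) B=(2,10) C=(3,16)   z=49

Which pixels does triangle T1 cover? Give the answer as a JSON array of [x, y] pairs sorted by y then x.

T0:
  2·area = 18  (B↔C swapped to make it positive)
  edge (10, 10)→(9, 18): d=(-1,8) right/bottom  bias=-1
  edge (9, 18)→(8, 8): d=(-1,-10) top-left  bias=+0
  edge (8, 8)→(10, 10): d=(2,2) right/bottom  bias=-1
    (0,0)@(1, 1): e=[81,-63,0] → ·  [on edge]
    (1,1)@(3, 3): e=[63,-45,0] → ·  [on edge]
    (2,2)@(5, 5): e=[45,-27,0] → ·  [on edge]
    (3,3)@(7, 7): e=[27,-9,0] → ·  [on edge]
    (4,4)@(9, 9): e=[9,9,0] → ·  [on edge]
    (4,5)@(9, 11): e=[7,7,4] → █
    (5,5)@(11, 11): e=[-9,27,0] → ·  [on edge]
    (4,6)@(9, 13): e=[5,5,8] → █
    (5,6)@(11, 13): e=[-11,25,4] → ·
    (4,7)@(9, 15): e=[3,3,12] → █
    (5,7)@(11, 15): e=[-13,23,8] → ·
    (4,8)@(9, 17): e=[1,1,16] → █
  covered (4 px):
    · · · · · ·
    · · · · · ·
    · · · · · ·
    · · · · · ·
    · · · · · ·
    · · · · █ ·
    · · · · █ ·
    · · · · █ ·
    · · · · █ ·
T1:
  2·area = 88  (B↔C swapped to make it positive)
  edge (12, 10)→(8, 18): d=(-4,8) right/bottom  bias=-1
  edge (8, 18)→(2, 8): d=(-6,-10) top-left  bias=+0
  edge (2, 8)→(12, 10): d=(10,2) right/bottom  bias=-1
    (1,4)@(3, 9): e=[76,4,8] → █
    (2,4)@(5, 9): e=[60,24,4] → █
    (3,4)@(7, 9): e=[44,44,0] → ·  [on edge]
    (1,5)@(3, 11): e=[68,-8,28] → ·
    (2,5)@(5, 11): e=[52,12,24] → █
    (3,5)@(7, 11): e=[36,32,20] → █
    (4,5)@(9, 11): e=[20,52,16] → █
    (5,5)@(11, 11): e=[4,72,12] → █
    (2,6)@(5, 13): e=[44,0,44] → █  [on edge]
    (5,6)@(11, 13): e=[-4,60,32] → ·
    (2,7)@(5, 15): e=[36,-12,64] → ·
    (3,7)@(7, 15): e=[20,8,60] → █
  covered (11 px):
    · · · · · ·
    · · · · · ·
    · · · · · ·
    · · · · · ·
    · █ █ · · ·
    · · █ █ █ █
    · · █ █ █ ·
    · · · █ █ ·
    · · · · · ·
T2:
  2·area = 32  (B↔C swapped to make it positive)
  edge (8, 14)→(3, 16): d=(-5,2) right/bottom  bias=-1
  edge (3, 16)→(2, 10): d=(-1,-6) top-left  bias=+0
  edge (2, 10)→(8, 14): d=(6,4) right/bottom  bias=-1
    (1,5)@(3, 11): e=[25,5,2] → █
    (2,5)@(5, 11): e=[21,17,-6] → ·
    (1,6)@(3, 13): e=[15,3,14] → █
    (2,6)@(5, 13): e=[11,15,6] → █
    (3,6)@(7, 13): e=[7,27,-2] → ·
    (1,7)@(3, 15): e=[5,1,26] → █
    (3,7)@(7, 15): e=[-3,25,10] → ·
    (1,8)@(3, 17): e=[-5,-1,38] → ·
    (2,8)@(5, 17): e=[-9,11,30] → ·
  covered (5 px):
    · · · · · ·
    · · · · · ·
    · · · · · ·
    · · · · · ·
    · · · · · ·
    · █ · · · ·
    · █ █ · · ·
    · █ █ · · ·
    · · · · · ·

Answer: [[1,4],[2,4],[2,5],[3,5],[4,5],[5,5],[2,6],[3,6],[4,6],[3,7],[4,7]]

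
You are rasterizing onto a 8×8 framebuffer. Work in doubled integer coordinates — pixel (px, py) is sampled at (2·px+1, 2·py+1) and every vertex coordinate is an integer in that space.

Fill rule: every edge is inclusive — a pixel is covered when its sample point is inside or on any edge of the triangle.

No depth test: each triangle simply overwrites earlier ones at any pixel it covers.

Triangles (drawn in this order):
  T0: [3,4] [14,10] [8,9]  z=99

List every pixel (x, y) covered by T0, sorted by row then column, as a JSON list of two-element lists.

T0:
  2·area = 25
  edge (3, 4)→(14, 10): d=(11,6) inclusive
  edge (14, 10)→(8, 9): d=(-6,-1) inclusive
  edge (8, 9)→(3, 4): d=(-5,-5) inclusive
    (3,3)@(7, 7): e=[9,11,5] → #
    (4,3)@(9, 7): e=[-3,13,15] → ·
    (3,4)@(7, 9): e=[31,-1,-5] → ·
    (4,4)@(9, 9): e=[19,1,5] → #
    (5,4)@(11, 9): e=[7,3,15] → #
    (6,4)@(13, 9): e=[-5,5,25] → ·
    (4,5)@(9, 11): e=[41,-11,-5] → ·
    (5,5)@(11, 11): e=[29,-9,5] → ·
  covered (3 px):
    · · · · · · · ·
    · · · · · · · ·
    · · · · · · · ·
    · · · # · · · ·
    · · · · # # · ·
    · · · · · · · ·
    · · · · · · · ·
    · · · · · · · ·

Result: [[3,3],[4,4],[5,4]]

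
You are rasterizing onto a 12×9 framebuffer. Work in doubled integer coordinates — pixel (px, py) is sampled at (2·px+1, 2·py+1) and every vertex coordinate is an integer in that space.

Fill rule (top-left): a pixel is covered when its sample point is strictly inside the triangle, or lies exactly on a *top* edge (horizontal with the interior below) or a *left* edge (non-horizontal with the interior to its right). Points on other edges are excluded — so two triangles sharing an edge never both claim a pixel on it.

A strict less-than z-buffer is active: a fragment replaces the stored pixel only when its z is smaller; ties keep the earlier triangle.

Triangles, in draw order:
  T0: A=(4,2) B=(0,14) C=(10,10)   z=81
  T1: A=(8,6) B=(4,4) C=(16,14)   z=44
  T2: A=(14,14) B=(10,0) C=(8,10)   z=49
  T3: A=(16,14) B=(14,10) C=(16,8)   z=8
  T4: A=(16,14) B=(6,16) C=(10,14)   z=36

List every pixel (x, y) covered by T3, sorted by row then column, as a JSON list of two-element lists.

T0:
  2·area = 104  (B↔C swapped to make it positive)
  edge (4, 2)→(10, 10): d=(6,8) right/bottom  bias=-1
  edge (10, 10)→(0, 14): d=(-10,4) right/bottom  bias=-1
  edge (0, 14)→(4, 2): d=(4,-12) top-left  bias=+0
    (1,2)@(3, 5): e=[26,78,0] → #  [on edge]
    (2,2)@(5, 5): e=[10,70,24] → #
    (3,2)@(7, 5): e=[-6,62,48] → ·
    (1,3)@(3, 7): e=[38,58,8] → #
    (3,3)@(7, 7): e=[6,42,56] → #
    (4,3)@(9, 7): e=[-10,34,80] → ·
    (1,4)@(3, 9): e=[50,38,16] → #
    (4,4)@(9, 9): e=[2,14,88] → #
    (5,4)@(11, 9): e=[-14,6,112] → ·
    (0,5)@(1, 11): e=[78,26,0] → #  [on edge]
    (4,5)@(9, 11): e=[14,-6,96] → ·
    (0,6)@(1, 13): e=[90,6,8] → #
  covered (14 px):
    · · · · · · · · · · · ·
    · · · · · · · · · · · ·
    · # # · · · · · · · · ·
    · # # # · · · · · · · ·
    · # # # # · · · · · · ·
    # # # # · · · · · · · ·
    # · · · · · · · · · · ·
    · · · · · · · · · · · ·
    · · · · · · · · · · · ·
T1:
  2·area = 16  (B↔C swapped to make it positive)
  edge (8, 6)→(16, 14): d=(8,8) right/bottom  bias=-1
  edge (16, 14)→(4, 4): d=(-12,-10) top-left  bias=+0
  edge (4, 4)→(8, 6): d=(4,2) right/bottom  bias=-1
    (1,0)@(3, 1): e=[0,26,-10] → ·  [on edge]
    (2,1)@(5, 3): e=[0,22,-6] → ·  [on edge]
    (3,2)@(7, 5): e=[0,18,-2] → ·  [on edge]
    (4,3)@(9, 7): e=[0,14,2] → ·  [on edge]
    (5,4)@(11, 9): e=[0,10,6] → ·  [on edge]
    (6,5)@(13, 11): e=[0,6,10] → ·  [on edge]
    (7,6)@(15, 13): e=[0,2,14] → ·  [on edge]
    (8,7)@(17, 15): e=[0,-2,18] → ·  [on edge]
    (9,8)@(19, 17): e=[0,-6,22] → ·  [on edge]
  covered (0 px):
    · · · · · · · · · · · ·
    · · · · · · · · · · · ·
    · · · · · · · · · · · ·
    · · · · · · · · · · · ·
    · · · · · · · · · · · ·
    · · · · · · · · · · · ·
    · · · · · · · · · · · ·
    · · · · · · · · · · · ·
    · · · · · · · · · · · ·
T2:
  2·area = 68  (B↔C swapped to make it positive)
  edge (14, 14)→(8, 10): d=(-6,-4) top-left  bias=+0
  edge (8, 10)→(10, 0): d=(2,-10) top-left  bias=+0
  edge (10, 0)→(14, 14): d=(4,14) right/bottom  bias=-1
    (4,2)@(9, 5): e=[34,0,34] → #  [on edge]
    (5,2)@(11, 5): e=[42,20,6] → #
    (6,2)@(13, 5): e=[50,40,-22] → ·
    (4,3)@(9, 7): e=[22,4,42] → #
    (6,3)@(13, 7): e=[38,44,-14] → ·
    (4,4)@(9, 9): e=[10,8,50] → #
    (6,4)@(13, 9): e=[26,48,-6] → ·
    (4,5)@(9, 11): e=[-2,12,58] → ·
    (5,5)@(11, 11): e=[6,32,30] → #
    (6,5)@(13, 11): e=[14,52,2] → #
    (7,5)@(15, 11): e=[22,72,-26] → ·
    (5,6)@(11, 13): e=[-6,36,38] → ·
    (3,7)@(7, 15): e=[-34,0,102] → ·  [on edge]
  covered (9 px):
    · · · · · · · · · · · ·
    · · · · · · · · · · · ·
    · · · · # # · · · · · ·
    · · · · # # · · · · · ·
    · · · · # # · · · · · ·
    · · · · · # # · · · · ·
    · · · · · · # · · · · ·
    · · · · · · · · · · · ·
    · · · · · · · · · · · ·
T3:
  2·area = 12
  edge (16, 14)→(14, 10): d=(-2,-4) top-left  bias=+0
  edge (14, 10)→(16, 8): d=(2,-2) top-left  bias=+0
  edge (16, 8)→(16, 14): d=(0,6) right/bottom  bias=-1
    (11,0)@(23, 1): e=[54,0,-42] → ·  [on edge]
    (10,1)@(21, 3): e=[42,0,-30] → ·  [on edge]
    (9,2)@(19, 5): e=[30,0,-18] → ·  [on edge]
    (8,3)@(17, 7): e=[18,0,-6] → ·  [on edge]
    (7,4)@(15, 9): e=[6,0,6] → #  [on edge]
    (8,4)@(17, 9): e=[14,4,-6] → ·
    (6,5)@(13, 11): e=[-6,0,18] → ·  [on edge]
    (7,5)@(15, 11): e=[2,4,6] → #
    (8,5)@(17, 11): e=[10,8,-6] → ·
    (5,6)@(11, 13): e=[-18,0,30] → ·  [on edge]
    (7,6)@(15, 13): e=[-2,8,6] → ·
    (4,7)@(9, 15): e=[-30,0,42] → ·  [on edge]
    (3,8)@(7, 17): e=[-42,0,54] → ·  [on edge]
  covered (2 px):
    · · · · · · · · · · · ·
    · · · · · · · · · · · ·
    · · · · · · · · · · · ·
    · · · · · · · · · · · ·
    · · · · · · · # · · · ·
    · · · · · · · # · · · ·
    · · · · · · · · · · · ·
    · · · · · · · · · · · ·
    · · · · · · · · · · · ·
T4:
  2·area = 12
  edge (16, 14)→(6, 16): d=(-10,2) right/bottom  bias=-1
  edge (6, 16)→(10, 14): d=(4,-2) top-left  bias=+0
  edge (10, 14)→(16, 14): d=(6,0) top-left  bias=+0
    (10,6)@(21, 13): e=[0,18,-6] → ·  [on edge]
    (4,7)@(9, 15): e=[4,2,6] → #
    (5,7)@(11, 15): e=[0,6,6] → ·  [on edge]
    (0,8)@(1, 17): e=[0,-6,18] → ·  [on edge]
    (4,8)@(9, 17): e=[-16,10,18] → ·
  covered (1 px):
    · · · · · · · · · · · ·
    · · · · · · · · · · · ·
    · · · · · · · · · · · ·
    · · · · · · · · · · · ·
    · · · · · · · · · · · ·
    · · · · · · · · · · · ·
    · · · · · · · · · · · ·
    · · · · # · · · · · · ·
    · · · · · · · · · · · ·

Final: [[7,4],[7,5]]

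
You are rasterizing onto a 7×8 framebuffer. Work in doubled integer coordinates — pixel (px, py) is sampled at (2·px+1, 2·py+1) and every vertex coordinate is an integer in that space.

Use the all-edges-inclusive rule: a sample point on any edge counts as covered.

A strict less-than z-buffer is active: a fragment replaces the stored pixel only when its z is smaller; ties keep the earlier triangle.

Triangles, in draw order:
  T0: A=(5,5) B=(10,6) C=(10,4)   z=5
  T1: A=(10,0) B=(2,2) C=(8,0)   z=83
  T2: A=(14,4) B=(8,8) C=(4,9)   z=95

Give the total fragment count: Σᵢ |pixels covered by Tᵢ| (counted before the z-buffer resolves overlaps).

T0:
  2·area = 10  (B↔C swapped to make it positive)
  edge (5, 5)→(10, 4): d=(5,-1) inclusive
  edge (10, 4)→(10, 6): d=(0,2) inclusive
  edge (10, 6)→(5, 5): d=(-5,-1) inclusive
    (2,2)@(5, 5): e=[0,10,0] → █  [on edge]
    (3,2)@(7, 5): e=[2,6,2] → █
    (4,2)@(9, 5): e=[4,2,4] → █
    (5,2)@(11, 5): e=[6,-2,6] → ·
    (2,3)@(5, 7): e=[10,10,-10] → ·
    (3,3)@(7, 7): e=[12,6,-8] → ·
    (4,3)@(9, 7): e=[14,2,-6] → ·
  covered (3 px):
    · · · · · · ·
    · · · · · · ·
    · · █ █ █ · ·
    · · · · · · ·
    · · · · · · ·
    · · · · · · ·
    · · · · · · ·
    · · · · · · ·
T1:
  2·area = 4
  edge (10, 0)→(2, 2): d=(-8,2) inclusive
  edge (2, 2)→(8, 0): d=(6,-2) inclusive
  edge (8, 0)→(10, 0): d=(2,0) inclusive
    (2,0)@(5, 1): e=[2,0,2] → █  [on edge]
    (3,0)@(7, 1): e=[-2,4,2] → ·
    (2,1)@(5, 3): e=[-14,12,6] → ·
  covered (1 px):
    · · █ · · · ·
    · · · · · · ·
    · · · · · · ·
    · · · · · · ·
    · · · · · · ·
    · · · · · · ·
    · · · · · · ·
    · · · · · · ·
T2:
  2·area = 10
  edge (14, 4)→(8, 8): d=(-6,4) inclusive
  edge (8, 8)→(4, 9): d=(-4,1) inclusive
  edge (4, 9)→(14, 4): d=(10,-5) inclusive
    (4,3)@(9, 7): e=[2,3,5] → █
    (5,3)@(11, 7): e=[-6,1,15] → ·
    (4,4)@(9, 9): e=[-10,-5,25] → ·
  covered (1 px):
    · · · · · · ·
    · · · · · · ·
    · · · · · · ·
    · · · · █ · ·
    · · · · · · ·
    · · · · · · ·
    · · · · · · ·
    · · · · · · ·

Answer: 5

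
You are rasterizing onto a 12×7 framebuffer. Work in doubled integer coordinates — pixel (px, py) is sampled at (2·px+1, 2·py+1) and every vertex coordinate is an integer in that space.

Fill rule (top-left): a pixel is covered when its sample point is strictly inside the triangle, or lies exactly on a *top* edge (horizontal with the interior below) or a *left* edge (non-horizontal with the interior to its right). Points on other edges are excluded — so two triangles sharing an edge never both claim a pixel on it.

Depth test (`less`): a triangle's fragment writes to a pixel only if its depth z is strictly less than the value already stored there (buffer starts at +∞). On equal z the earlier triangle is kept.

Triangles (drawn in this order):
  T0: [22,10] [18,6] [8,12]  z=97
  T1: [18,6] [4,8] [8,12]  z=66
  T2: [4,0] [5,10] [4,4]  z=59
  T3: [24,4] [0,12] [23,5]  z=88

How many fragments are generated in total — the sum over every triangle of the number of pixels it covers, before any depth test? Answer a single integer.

T0:
  2·area = 64  (B↔C swapped to make it positive)
  edge (22, 10)→(8, 12): d=(-14,2) right/bottom  bias=-1
  edge (8, 12)→(18, 6): d=(10,-6) top-left  bias=+0
  edge (18, 6)→(22, 10): d=(4,4) right/bottom  bias=-1
    (6,0)@(13, 1): e=[144,-80,0] → .  [on edge]
    (7,1)@(15, 3): e=[112,-48,0] → .  [on edge]
    (11,1)@(23, 3): e=[96,0,-32] → .  [on edge]
    (8,2)@(17, 5): e=[80,-16,0] → .  [on edge]
    (8,3)@(17, 7): e=[52,4,8] → X
    (9,3)@(19, 7): e=[48,16,0] → .  [on edge]
    (6,4)@(13, 9): e=[32,0,32] → X  [on edge]
    (7,4)@(15, 9): e=[28,12,24] → X
    (9,4)@(19, 9): e=[20,36,8] → X
    (10,4)@(21, 9): e=[16,48,0] → .  [on edge]
    (5,5)@(11, 11): e=[8,8,48] → X
    (7,5)@(15, 11): e=[0,32,32] → .  [on edge]
    (11,5)@(23, 11): e=[-16,80,0] → .  [on edge]
    (0,6)@(1, 13): e=[0,-32,96] → .  [on edge]
  covered (7 px):
    . . . . . . . . . . . .
    . . . . . . . . . . . .
    . . . . . . . . . . . .
    . . . . . . . . X . . .
    . . . . . . X X X X . .
    . . . . . X X . . . . .
    . . . . . . . . . . . .
T1:
  2·area = 64  (B↔C swapped to make it positive)
  edge (18, 6)→(8, 12): d=(-10,6) right/bottom  bias=-1
  edge (8, 12)→(4, 8): d=(-4,-4) top-left  bias=+0
  edge (4, 8)→(18, 6): d=(14,-2) top-left  bias=+0
    (11,1)@(23, 3): e=[0,96,-32] → .  [on edge]
    (0,2)@(1, 5): e=[112,0,-48] → .  [on edge]
    (1,3)@(3, 7): e=[80,0,-16] → .  [on edge]
    (5,3)@(11, 7): e=[32,32,0] → X  [on edge]
    (6,3)@(13, 7): e=[20,40,4] → X
    (7,3)@(15, 7): e=[8,48,8] → X
    (8,3)@(17, 7): e=[-4,56,12] → .
    (2,4)@(5, 9): e=[48,0,16] → X  [on edge]
    (3,4)@(7, 9): e=[36,8,20] → X
    (4,4)@(9, 9): e=[24,16,24] → X
    (6,4)@(13, 9): e=[0,32,32] → .  [on edge]
    (7,4)@(15, 9): e=[-12,40,36] → .
    (3,5)@(7, 11): e=[16,0,48] → X  [on edge]
    (4,6)@(9, 13): e=[-16,0,80] → .  [on edge]
  covered (9 px):
    . . . . . . . . . . . .
    . . . . . . . . . . . .
    . . . . . . . . . . . .
    . . . . . X X X . . . .
    . . X X X X . . . . . .
    . . . X X . . . . . . .
    . . . . . . . . . . . .
T2:
  2·area = 4
  edge (4, 0)→(5, 10): d=(1,10) right/bottom  bias=-1
  edge (5, 10)→(4, 4): d=(-1,-6) top-left  bias=+0
  edge (4, 4)→(4, 0): d=(0,-4) top-left  bias=+0
  covered (0 px):
    . . . . . . . . . . . .
    . . . . . . . . . . . .
    . . . . . . . . . . . .
    . . . . . . . . . . . .
    . . . . . . . . . . . .
    . . . . . . . . . . . .
    . . . . . . . . . . . .
T3:
  2·area = 16  (B↔C swapped to make it positive)
  edge (24, 4)→(23, 5): d=(-1,1) right/bottom  bias=-1
  edge (23, 5)→(0, 12): d=(-23,7) right/bottom  bias=-1
  edge (0, 12)→(24, 4): d=(24,-8) top-left  bias=+0
    (10,2)@(21, 5): e=[2,14,0] → X  [on edge]
    (11,2)@(23, 5): e=[0,0,16] → .  [on edge]
    (7,3)@(15, 7): e=[6,10,0] → X  [on edge]
    (8,3)@(17, 7): e=[4,-4,16] → .
    (10,3)@(21, 7): e=[0,-32,48] → .  [on edge]
    (4,4)@(9, 9): e=[10,6,0] → X  [on edge]
    (5,4)@(11, 9): e=[8,-8,16] → .
    (7,4)@(15, 9): e=[4,-36,48] → .
    (9,4)@(19, 9): e=[0,-64,80] → .  [on edge]
    (1,5)@(3, 11): e=[14,2,0] → X  [on edge]
    (2,5)@(5, 11): e=[12,-12,16] → .
    (4,5)@(9, 11): e=[8,-40,48] → .
    (8,5)@(17, 11): e=[0,-96,112] → .  [on edge]
    (7,6)@(15, 13): e=[0,-128,144] → .  [on edge]
  covered (4 px):
    . . . . . . . . . . . .
    . . . . . . . . . . . .
    . . . . . . . . . . X .
    . . . . . . . X . . . .
    . . . . X . . . . . . .
    . X . . . . . . . . . .
    . . . . . . . . . . . .

Final: 20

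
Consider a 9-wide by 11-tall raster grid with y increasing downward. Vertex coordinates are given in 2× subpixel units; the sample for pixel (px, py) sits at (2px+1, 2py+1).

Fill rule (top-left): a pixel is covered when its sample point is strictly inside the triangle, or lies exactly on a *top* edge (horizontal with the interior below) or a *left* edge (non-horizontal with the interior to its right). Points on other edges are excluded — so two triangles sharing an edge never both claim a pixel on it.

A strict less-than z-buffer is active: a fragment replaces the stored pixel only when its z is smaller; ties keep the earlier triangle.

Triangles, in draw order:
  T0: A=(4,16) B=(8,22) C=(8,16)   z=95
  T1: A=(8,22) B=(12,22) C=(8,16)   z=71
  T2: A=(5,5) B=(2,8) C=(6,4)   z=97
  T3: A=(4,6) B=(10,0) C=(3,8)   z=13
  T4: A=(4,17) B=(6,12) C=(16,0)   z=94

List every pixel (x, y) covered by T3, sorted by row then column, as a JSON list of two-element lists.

T0:
  2·area = 24  (B↔C swapped to make it positive)
  edge (4, 16)→(8, 16): d=(4,0) top-left  bias=+0
  edge (8, 16)→(8, 22): d=(0,6) right/bottom  bias=-1
  edge (8, 22)→(4, 16): d=(-4,-6) top-left  bias=+0
    (2,8)@(5, 17): e=[4,18,2] → █
    (3,8)@(7, 17): e=[4,6,14] → █
    (4,8)@(9, 17): e=[4,-6,26] → ·
    (2,9)@(5, 19): e=[12,18,-6] → ·
    (3,9)@(7, 19): e=[12,6,6] → █
    (4,9)@(9, 19): e=[12,-6,18] → ·
    (3,10)@(7, 21): e=[20,6,-2] → ·
  covered (3 px):
    · · · · · · · · ·
    · · · · · · · · ·
    · · · · · · · · ·
    · · · · · · · · ·
    · · · · · · · · ·
    · · · · · · · · ·
    · · · · · · · · ·
    · · · · · · · · ·
    · · █ █ · · · · ·
    · · · █ · · · · ·
    · · · · · · · · ·
T1:
  2·area = 24  (B↔C swapped to make it positive)
  edge (8, 22)→(8, 16): d=(0,-6) top-left  bias=+0
  edge (8, 16)→(12, 22): d=(4,6) right/bottom  bias=-1
  edge (12, 22)→(8, 22): d=(-4,0) right/bottom  bias=-1
    (4,9)@(9, 19): e=[6,6,12] → █
    (5,9)@(11, 19): e=[18,-6,12] → ·
    (4,10)@(9, 21): e=[6,14,4] → █
    (5,10)@(11, 21): e=[18,2,4] → █
    (6,10)@(13, 21): e=[30,-10,4] → ·
  covered (3 px):
    · · · · · · · · ·
    · · · · · · · · ·
    · · · · · · · · ·
    · · · · · · · · ·
    · · · · · · · · ·
    · · · · · · · · ·
    · · · · · · · · ·
    · · · · · · · · ·
    · · · · · · · · ·
    · · · · █ · · · ·
    · · · · █ █ · · ·
T2:
  degenerate (2·area = 0) — covers nothing
T3:
  2·area = 6
  edge (4, 6)→(10, 0): d=(6,-6) top-left  bias=+0
  edge (10, 0)→(3, 8): d=(-7,8) right/bottom  bias=-1
  edge (3, 8)→(4, 6): d=(1,-2) top-left  bias=+0
    (4,0)@(9, 1): e=[0,1,5] → █  [on edge]
    (5,0)@(11, 1): e=[12,-15,9] → ·
    (3,1)@(7, 3): e=[0,3,3] → █  [on edge]
    (4,1)@(9, 3): e=[12,-13,7] → ·
    (2,2)@(5, 5): e=[0,5,1] → █  [on edge]
    (3,2)@(7, 5): e=[12,-11,5] → ·
    (1,3)@(3, 7): e=[0,7,-1] → ·  [on edge]
    (2,3)@(5, 7): e=[12,-9,3] → ·
    (0,4)@(1, 9): e=[0,9,-3] → ·  [on edge]
  covered (3 px):
    · · · · █ · · · ·
    · · · █ · · · · ·
    · · █ · · · · · ·
    · · · · · · · · ·
    · · · · · · · · ·
    · · · · · · · · ·
    · · · · · · · · ·
    · · · · · · · · ·
    · · · · · · · · ·
    · · · · · · · · ·
    · · · · · · · · ·
T4:
  2·area = 26
  edge (4, 17)→(6, 12): d=(2,-5) top-left  bias=+0
  edge (6, 12)→(16, 0): d=(10,-12) top-left  bias=+0
  edge (16, 0)→(4, 17): d=(-12,17) right/bottom  bias=-1
    (5,3)@(11, 7): e=[15,10,1] → █
    (6,3)@(13, 7): e=[25,34,-33] → ·
    (4,4)@(9, 9): e=[9,6,11] → █
    (5,4)@(11, 9): e=[19,30,-23] → ·
    (3,5)@(7, 11): e=[3,2,21] → █
    (4,5)@(9, 11): e=[13,26,-13] → ·
    (3,6)@(7, 13): e=[7,22,-3] → ·
    (2,7)@(5, 15): e=[1,18,7] → █
    (3,7)@(7, 15): e=[11,42,-27] → ·
    (2,8)@(5, 17): e=[5,38,-17] → ·
  covered (4 px):
    · · · · · · · · ·
    · · · · · · · · ·
    · · · · · · · · ·
    · · · · · █ · · ·
    · · · · █ · · · ·
    · · · █ · · · · ·
    · · · · · · · · ·
    · · █ · · · · · ·
    · · · · · · · · ·
    · · · · · · · · ·
    · · · · · · · · ·

Answer: [[4,0],[3,1],[2,2]]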